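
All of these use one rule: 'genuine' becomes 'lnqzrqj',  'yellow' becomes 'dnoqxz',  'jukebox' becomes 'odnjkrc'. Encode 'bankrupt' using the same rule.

Shifts by position in genuine: pos 0: g→l (+5), pos 1: e→n (+9), pos 2: n→q (+3), pos 3: u→z (+5), pos 4: i→r (+9), pos 5: n→q (+3) — repeating every 3. It's a Vigenère-style cipher with numeric key [5,9,3]: position i shifts by key[i mod 3].
Applying it to bankrupt: b+5=g, a+9=j, n+3=q, k+5=p, r+9=a, u+3=x, p+5=u, t+9=c.

gjqpaxuc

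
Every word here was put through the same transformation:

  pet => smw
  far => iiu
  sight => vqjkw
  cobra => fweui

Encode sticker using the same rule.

The shift depends on letter class: consonant p→s is +3, but vowel e→m is +8. Two shifts are in play — +8 for a/e/i/o/u, +3 for every other letter.
On sticker: s(cons)+3=v, t(cons)+3=w, i(vowel)+8=q, c(cons)+3=f, k(cons)+3=n, e(vowel)+8=m, r(cons)+3=u.

vwqfnmu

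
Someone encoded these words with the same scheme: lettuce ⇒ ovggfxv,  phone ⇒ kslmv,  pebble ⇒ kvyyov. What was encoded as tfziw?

Each pair mirrors across the alphabet (l↔o, e↔v, t↔g): positions sum to 25. Each letter is replaced by its mirror in the alphabet: a↔z, b↔y, c↔x, and so on (the Atbash cipher).
Undoing it on tfziw: t↔g, f↔u, z↔a, i↔r, w↔d.

guard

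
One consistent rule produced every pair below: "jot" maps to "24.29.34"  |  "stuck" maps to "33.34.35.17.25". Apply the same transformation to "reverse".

32.19.36.19.32.33.19

j is letter #10 and maps to 24: an offset of 14. Letters become their 1-based position plus 14 (so a→15, b→16, …).
Applying it to reverse: r=18→32, e=5→19, v=22→36, e=5→19, r=18→32, s=19→33, e=5→19.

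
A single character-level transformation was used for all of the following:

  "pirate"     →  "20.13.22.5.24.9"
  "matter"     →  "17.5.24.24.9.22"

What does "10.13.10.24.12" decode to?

fifth

The number is (letter's place in the alphabet, a=1) + 4.
Decoding 10.13.10.24.12: 10→(10−4)÷1=6=f, 13→(13−4)÷1=9=i, 10→(10−4)÷1=6=f, 24→(24−4)÷1=20=t, 12→(12−4)÷1=8=h.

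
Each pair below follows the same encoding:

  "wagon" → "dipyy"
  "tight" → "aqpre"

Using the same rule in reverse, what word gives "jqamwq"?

In wagon: w→d is +7, a→i is +8, g→p is +9, o→y is +10 — the shift increases by 1 each position. The shift increases by 1 at each position, starting from +7: 7, 8, 9, ….
Undoing it on jqamwq: j−7=c, q−8=i, a−9=r, m−10=c, w−11=l, q−12=e.

circle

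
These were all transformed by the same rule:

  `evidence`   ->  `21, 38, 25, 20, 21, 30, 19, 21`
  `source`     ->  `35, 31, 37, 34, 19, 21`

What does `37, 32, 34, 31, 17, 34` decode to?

uproar

Letters become their 1-based position plus 16 (so a→17, b→18, …).
Reversing it on 37, 32, 34, 31, 17, 34: 37→(37−16)÷1=21=u, 32→(32−16)÷1=16=p, 34→(34−16)÷1=18=r, 31→(31−16)÷1=15=o, 17→(17−16)÷1=1=a, 34→(34−16)÷1=18=r.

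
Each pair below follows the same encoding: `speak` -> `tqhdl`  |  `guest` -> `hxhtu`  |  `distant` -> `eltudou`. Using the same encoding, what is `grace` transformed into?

hsddh

The shift depends on letter class: consonant s→t is +1, but vowel e→h is +3. Two shifts are in play — +3 for a/e/i/o/u, +1 for every other letter.
For grace: g(cons)+1=h, r(cons)+1=s, a(vowel)+3=d, c(cons)+1=d, e(vowel)+3=h.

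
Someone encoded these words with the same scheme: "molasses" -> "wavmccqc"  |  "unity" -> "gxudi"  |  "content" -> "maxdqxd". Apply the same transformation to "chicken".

Vowels shift forward by 12 and consonants shift forward by 10.
On chicken: c(cons)+10=m, h(cons)+10=r, i(vowel)+12=u, c(cons)+10=m, k(cons)+10=u, e(vowel)+12=q, n(cons)+10=x.

mrumuqx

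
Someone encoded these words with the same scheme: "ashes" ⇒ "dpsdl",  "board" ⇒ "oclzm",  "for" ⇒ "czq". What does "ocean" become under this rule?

ylpnz

The output letters match the input read backwards, each shifted +11: ashes reversed is sehsa. Read the word backwards and shift each letter +11.
Applying it to ocean: reverse → naeco; then shift: n+11=y, a+11=l, e+11=p, c+11=n, o+11=z.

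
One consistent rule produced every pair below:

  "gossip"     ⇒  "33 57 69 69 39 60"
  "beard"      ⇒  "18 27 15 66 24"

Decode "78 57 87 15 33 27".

g(#7)→33 and o(#15)→57: differences scale by 3, so n = 3·pos + 12. Each letter becomes 3×(its alphabet position, a=1..z=26) + 12.
Reversing it on 78 57 87 15 33 27: 78→(78−12)÷3=22=v, 57→(57−12)÷3=15=o, 87→(87−12)÷3=25=y, 15→(15−12)÷3=1=a, 33→(33−12)÷3=7=g, 27→(27−12)÷3=5=e.

voyage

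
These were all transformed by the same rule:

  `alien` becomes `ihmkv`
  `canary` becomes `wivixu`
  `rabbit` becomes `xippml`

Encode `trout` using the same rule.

a(0)→i(8) and l(11)→h(7) fit y≡7x+8 (mod 26); the inverse of 7 mod 26 is 15. Each letter's alphabet position (a=0..z=25) is mapped through 7·x+8 mod 26 — an affine cipher.
Applying it to trout: t(19)→7·19+8≡11=l; r(17)→7·17+8≡23=x; o(14)→7·14+8≡2=c; u(20)→7·20+8≡18=s; t(19)→7·19+8≡11=l (all mod 26).

lxcsl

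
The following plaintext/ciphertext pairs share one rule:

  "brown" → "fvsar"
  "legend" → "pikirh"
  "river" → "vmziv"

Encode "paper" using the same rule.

tetiv

It's a constant shift of +4 (ROT4).
Applying it to paper: p+4=t, a+4=e, p+4=t, e+4=i, r+4=v.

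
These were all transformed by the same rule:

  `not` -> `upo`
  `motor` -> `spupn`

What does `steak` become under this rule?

lbfut

The output letters match the input read backwards, each shifted +1: not reversed is ton. The word is reversed, then every letter is shifted forward by 1.
Applying it to steak: reverse → kaets; then shift: k+1=l, a+1=b, e+1=f, t+1=u, s+1=t.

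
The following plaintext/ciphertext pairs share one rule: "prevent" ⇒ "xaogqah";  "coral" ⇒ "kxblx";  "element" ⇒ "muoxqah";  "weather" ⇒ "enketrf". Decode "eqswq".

while

The shift increases by 1 at each position, starting from +8: 8, 9, 10, ….
Reversing it on eqswq: e−8=w, q−9=h, s−10=i, w−11=l, q−12=e.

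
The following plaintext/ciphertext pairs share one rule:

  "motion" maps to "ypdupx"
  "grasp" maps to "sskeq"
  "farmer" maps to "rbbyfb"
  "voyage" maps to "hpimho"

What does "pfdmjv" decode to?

Shifts by position in motion: pos 0: m→y (+12), pos 1: o→p (+1), pos 2: t→d (+10), pos 3: i→u (+12), pos 4: o→p (+1), pos 5: n→x (+10) — repeating every 3. A repeating key of period 3 is used — shifts +12, +1, +10 over and over.
Decoding pfdmjv: p−12=d, f−1=e, d−10=t, m−12=a, j−1=i, v−10=l.

detail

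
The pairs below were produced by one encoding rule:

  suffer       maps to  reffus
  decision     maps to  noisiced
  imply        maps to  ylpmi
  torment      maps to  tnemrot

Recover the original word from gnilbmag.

It's just the letters in reverse order.
Reversing it on gnilbmag: then reverse → gambling.

gambling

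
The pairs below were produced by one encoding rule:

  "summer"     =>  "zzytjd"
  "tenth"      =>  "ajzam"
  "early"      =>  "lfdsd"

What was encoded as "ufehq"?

Shifts by position in summer: pos 0: s→z (+7), pos 1: u→z (+5), pos 2: m→y (+12), pos 3: m→t (+7), pos 4: e→j (+5), pos 5: r→d (+12) — repeating every 3. The shifts repeat in a cycle of length 3: positions 0,1,… shift by +7, +5, +12, then the pattern repeats.
Undoing it on ufehq: u−7=n, f−5=a, e−12=s, h−7=a, q−5=l.

nasal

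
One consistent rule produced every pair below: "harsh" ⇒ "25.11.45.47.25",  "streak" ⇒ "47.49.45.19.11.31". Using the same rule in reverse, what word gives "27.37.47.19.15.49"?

insect

h(#8)→25 and a(#1)→11: differences scale by 2, so n = 2·pos + 9. With a=1..z=26, the number is 2·pos + 9.
Undoing it on 27.37.47.19.15.49: 27→(27−9)÷2=9=i, 37→(37−9)÷2=14=n, 47→(47−9)÷2=19=s, 19→(19−9)÷2=5=e, 15→(15−9)÷2=3=c, 49→(49−9)÷2=20=t.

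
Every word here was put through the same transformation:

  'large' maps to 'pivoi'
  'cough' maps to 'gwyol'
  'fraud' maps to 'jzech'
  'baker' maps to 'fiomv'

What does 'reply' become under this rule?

Shifts by position in large: pos 0: l→p (+4), pos 1: a→i (+8), pos 2: r→v (+4), pos 3: g→o (+8) — repeating every 2. It's a Vigenère-style cipher with numeric key [4,8]: position i shifts by key[i mod 2].
For reply: r+4=v, e+8=m, p+4=t, l+8=t, y+4=c.

vmttc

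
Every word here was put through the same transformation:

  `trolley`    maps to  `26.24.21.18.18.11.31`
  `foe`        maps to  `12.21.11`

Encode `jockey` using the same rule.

16.21.9.17.11.31

Each letter is replaced by its alphabet position (a=1..z=26) + 6.
Applying it to jockey: j=10→16, o=15→21, c=3→9, k=11→17, e=5→11, y=25→31.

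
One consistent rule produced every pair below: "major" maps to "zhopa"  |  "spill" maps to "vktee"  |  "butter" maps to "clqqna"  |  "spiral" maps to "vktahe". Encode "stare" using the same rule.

vqhan

Treating letters as 0–25, the rule is x ↦ 21x + 7 (mod 26).
For stare: s(18)→21·18+7≡21=v; t(19)→21·19+7≡16=q; a(0)→21·0+7≡7=h; r(17)→21·17+7≡0=a; e(4)→21·4+7≡13=n (all mod 26).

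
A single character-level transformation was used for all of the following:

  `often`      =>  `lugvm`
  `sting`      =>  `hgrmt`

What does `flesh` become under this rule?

uovhs

Each letter is replaced by its mirror in the alphabet: a↔z, b↔y, c↔x, and so on (the Atbash cipher).
Applying it to flesh: f↔u, l↔o, e↔v, s↔h, h↔s.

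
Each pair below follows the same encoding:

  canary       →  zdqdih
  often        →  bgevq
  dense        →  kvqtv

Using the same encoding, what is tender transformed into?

c(2)→z(25) and a(0)→d(3) fit y≡11x+3 (mod 26); the inverse of 11 mod 26 is 19. Treating letters as 0–25, the rule is x ↦ 11x + 3 (mod 26).
For tender: t(19)→11·19+3≡4=e; e(4)→11·4+3≡21=v; n(13)→11·13+3≡16=q; d(3)→11·3+3≡10=k; e(4)→11·4+3≡21=v; r(17)→11·17+3≡8=i (all mod 26).

evqkvi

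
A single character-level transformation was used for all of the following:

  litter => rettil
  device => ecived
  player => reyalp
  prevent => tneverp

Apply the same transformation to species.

seiceps

The output letters match the input read backwards: litter reversed is rettil. The word is simply reversed.
Applying it to species: reverse → seiceps.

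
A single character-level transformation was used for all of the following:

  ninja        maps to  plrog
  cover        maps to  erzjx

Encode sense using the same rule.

In ninja: n→p is +2, i→l is +3, n→r is +4, j→o is +5 — the shift increases by 1 each position. The shift increases by 1 at each position, starting from +2: 2, 3, 4, ….
For sense: s+2=u, e+3=h, n+4=r, s+5=x, e+6=k.

uhrxk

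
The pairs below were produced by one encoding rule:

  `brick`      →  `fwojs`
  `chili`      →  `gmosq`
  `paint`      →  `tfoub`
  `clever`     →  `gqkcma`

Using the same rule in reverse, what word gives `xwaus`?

The shift increases by 1 at each position, starting from +4: 4, 5, 6, ….
Decoding xwaus: x−4=t, w−5=r, a−6=u, u−7=n, s−8=k.

trunk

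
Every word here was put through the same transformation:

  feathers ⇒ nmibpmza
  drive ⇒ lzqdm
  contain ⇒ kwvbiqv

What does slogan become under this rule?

atwoiv

Compare letters: f→n is +8, e→m is +8, a→i is +8 — a constant shift. Every letter moves 8 places later in the alphabet, wrapping around z→a.
On slogan: s+8=a, l+8=t, o+8=w, g+8=o, a+8=i, n+8=v.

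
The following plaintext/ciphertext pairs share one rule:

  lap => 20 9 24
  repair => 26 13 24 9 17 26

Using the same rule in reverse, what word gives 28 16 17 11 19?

l is letter #12 and maps to 20: an offset of 8. Letters become their 1-based position plus 8 (so a→9, b→10, …).
Reversing it on 28 16 17 11 19: 28→(28−8)÷1=20=t, 16→(16−8)÷1=8=h, 17→(17−8)÷1=9=i, 11→(11−8)÷1=3=c, 19→(19−8)÷1=11=k.

thick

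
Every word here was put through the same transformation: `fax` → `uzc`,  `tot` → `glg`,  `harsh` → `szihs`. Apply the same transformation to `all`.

zoo

Each pair mirrors across the alphabet (f↔u, a↔z, x↔c): positions sum to 25. This is the alphabet-reversal cipher (Atbash): a becomes z, b becomes y, etc.
On all: a↔z, l↔o, l↔o.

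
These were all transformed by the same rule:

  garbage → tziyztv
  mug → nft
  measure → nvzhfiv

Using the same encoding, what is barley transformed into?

yziovb

Each pair mirrors across the alphabet (g↔t, a↔z, r↔i): positions sum to 25. Each letter is replaced by its mirror in the alphabet: a↔z, b↔y, c↔x, and so on (the Atbash cipher).
Applying it to barley: b↔y, a↔z, r↔i, l↔o, e↔v, y↔b.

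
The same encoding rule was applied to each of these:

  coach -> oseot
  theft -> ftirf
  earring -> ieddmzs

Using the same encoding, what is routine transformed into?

dsyfmzi

The shift depends on letter class: consonant c→o is +12, but vowel o→s is +4. Two shifts are in play — +4 for a/e/i/o/u, +12 for every other letter.
On routine: r(cons)+12=d, o(vowel)+4=s, u(vowel)+4=y, t(cons)+12=f, i(vowel)+4=m, n(cons)+12=z, e(vowel)+4=i.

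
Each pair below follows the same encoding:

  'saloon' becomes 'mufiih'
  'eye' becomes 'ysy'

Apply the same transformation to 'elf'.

Compare letters: s→m is +20, a→u is +20, l→f is +20 — a constant shift. Each letter is shifted forward by 20 in the alphabet (a Caesar shift of +20).
For elf: e+20=y, l+20=f, f+20=z.

yfz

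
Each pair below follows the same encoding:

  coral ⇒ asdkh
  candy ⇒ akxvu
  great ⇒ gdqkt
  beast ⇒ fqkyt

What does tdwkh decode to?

trial

c(2)→a(0) and o(14)→s(18) fit y≡21x+10 (mod 26); the inverse of 21 mod 26 is 5. Treating letters as 0–25, the rule is x ↦ 21x + 10 (mod 26).
Undoing it on tdwkh: t(19)→5·(19−10)≡19=t; d(3)→5·(3−10)≡17=r; w(22)→5·(22−10)≡8=i; k(10)→5·(10−10)≡0=a; h(7)→5·(7−10)≡11=l (all mod 26).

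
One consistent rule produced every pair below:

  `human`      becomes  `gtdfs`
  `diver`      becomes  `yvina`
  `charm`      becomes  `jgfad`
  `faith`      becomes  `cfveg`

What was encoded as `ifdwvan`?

h(7)→g(6) and u(20)→t(19) fit y≡15x+5 (mod 26); the inverse of 15 mod 26 is 7. This is an affine cipher: with a=0,…,z=25, each position x becomes (15x+5) mod 26.
Undoing it on ifdwvan: i(8)→7·(8−5)≡21=v; f(5)→7·(5−5)≡0=a; d(3)→7·(3−5)≡12=m; w(22)→7·(22−5)≡15=p; v(21)→7·(21−5)≡8=i; a(0)→7·(0−5)≡17=r; n(13)→7·(13−5)≡4=e (all mod 26).

vampire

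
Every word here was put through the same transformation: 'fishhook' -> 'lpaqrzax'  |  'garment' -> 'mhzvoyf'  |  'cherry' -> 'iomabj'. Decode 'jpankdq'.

The shift increases by 1 at each position, starting from +6: 6, 7, 8, ….
Decoding jpankdq: j−6=d, p−7=i, a−8=s, n−9=e, k−10=a, d−11=s, q−12=e.

disease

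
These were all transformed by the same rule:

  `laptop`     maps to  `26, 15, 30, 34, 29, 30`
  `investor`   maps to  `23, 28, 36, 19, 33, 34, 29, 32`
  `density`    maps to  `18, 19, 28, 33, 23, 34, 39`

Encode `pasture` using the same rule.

30, 15, 33, 34, 35, 32, 19

l is letter #12 and maps to 26: an offset of 14. Letters become their 1-based position plus 14 (so a→15, b→16, …).
For pasture: p=16→30, a=1→15, s=19→33, t=20→34, u=21→35, r=18→32, e=5→19.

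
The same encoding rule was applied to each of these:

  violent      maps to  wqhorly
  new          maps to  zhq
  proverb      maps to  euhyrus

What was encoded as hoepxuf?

crumble

Read the word backwards and shift each letter +3.
Undoing it on hoepxuf: shift back: h−3=e, o−3=l, e−3=b, p−3=m, x−3=u, u−3=r, f−3=c → elbmurc; then reverse → crumble.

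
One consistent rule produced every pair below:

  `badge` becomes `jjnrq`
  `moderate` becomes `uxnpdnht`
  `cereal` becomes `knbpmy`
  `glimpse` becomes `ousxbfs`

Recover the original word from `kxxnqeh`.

In badge: b→j is +8, a→j is +9, d→n is +10, g→r is +11 — the shift increases by 1 each position. The shift increases by 1 at each position, starting from +8: 8, 9, 10, ….
Reversing it on kxxnqeh: k−8=c, x−9=o, x−10=n, n−11=c, q−12=e, e−13=r, h−14=t.

concert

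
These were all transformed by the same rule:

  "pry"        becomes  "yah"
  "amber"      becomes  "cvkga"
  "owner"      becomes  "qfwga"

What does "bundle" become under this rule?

kwwmug

Two shifts are in play — +2 for a/e/i/o/u, +9 for every other letter.
Applying it to bundle: b(cons)+9=k, u(vowel)+2=w, n(cons)+9=w, d(cons)+9=m, l(cons)+9=u, e(vowel)+2=g.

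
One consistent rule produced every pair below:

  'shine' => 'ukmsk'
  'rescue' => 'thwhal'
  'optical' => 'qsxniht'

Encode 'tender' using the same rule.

vhriky

Letter i (0-indexed) is shifted by i+2, so successive shifts are 2, 3, 4, ….
For tender: t+2=v, e+3=h, n+4=r, d+5=i, e+6=k, r+7=y.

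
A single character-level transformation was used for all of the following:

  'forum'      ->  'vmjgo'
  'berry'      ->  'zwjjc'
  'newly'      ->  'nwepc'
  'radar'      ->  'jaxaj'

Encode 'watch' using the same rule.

Treating letters as 0–25, the rule is x ↦ 25x + 0 (mod 26).
On watch: w(22)→25·22+0≡4=e; a(0)→25·0+0≡0=a; t(19)→25·19+0≡7=h; c(2)→25·2+0≡24=y; h(7)→25·7+0≡19=t (all mod 26).

eahyt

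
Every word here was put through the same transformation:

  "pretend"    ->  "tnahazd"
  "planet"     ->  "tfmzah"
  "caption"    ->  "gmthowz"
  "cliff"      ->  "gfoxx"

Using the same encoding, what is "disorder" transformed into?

p(15)→t(19) and r(17)→n(13) fit y≡23x+12 (mod 26); the inverse of 23 mod 26 is 17. Each letter's alphabet position (a=0..z=25) is mapped through 23·x+12 mod 26 — an affine cipher.
On disorder: d(3)→23·3+12≡3=d; i(8)→23·8+12≡14=o; s(18)→23·18+12≡10=k; o(14)→23·14+12≡22=w; r(17)→23·17+12≡13=n; d(3)→23·3+12≡3=d; e(4)→23·4+12≡0=a; r(17)→23·17+12≡13=n (all mod 26).

dokwndan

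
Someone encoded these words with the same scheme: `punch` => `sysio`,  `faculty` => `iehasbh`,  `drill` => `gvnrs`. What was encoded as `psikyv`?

In punch: p→s is +3, u→y is +4, n→s is +5, c→i is +6 — the shift increases by 1 each position. The shift increases by 1 at each position, starting from +3: 3, 4, 5, ….
Decoding psikyv: p−3=m, s−4=o, i−5=d, k−6=e, y−7=r, v−8=n.

modern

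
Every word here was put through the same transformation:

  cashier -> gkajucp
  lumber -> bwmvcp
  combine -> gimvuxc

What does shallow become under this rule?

ajkbbis

c(2)→g(6) and a(0)→k(10) fit y≡11x+10 (mod 26); the inverse of 11 mod 26 is 19. Each letter's alphabet position (a=0..z=25) is mapped through 11·x+10 mod 26 — an affine cipher.
Applying it to shallow: s(18)→11·18+10≡0=a; h(7)→11·7+10≡9=j; a(0)→11·0+10≡10=k; l(11)→11·11+10≡1=b; l(11)→11·11+10≡1=b; o(14)→11·14+10≡8=i; w(22)→11·22+10≡18=s (all mod 26).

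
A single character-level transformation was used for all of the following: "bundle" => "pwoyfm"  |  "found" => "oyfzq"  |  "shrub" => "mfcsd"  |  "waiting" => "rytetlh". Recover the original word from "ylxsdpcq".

The output letters match the input read backwards, each shifted +11: bundle reversed is eldnub. Read the word backwards and shift each letter +11.
Undoing it on ylxsdpcq: shift back: y−11=n, l−11=a, x−11=m, s−11=h, d−11=s, p−11=e, c−11=r, q−11=f → namhserf; then reverse → freshman.

freshman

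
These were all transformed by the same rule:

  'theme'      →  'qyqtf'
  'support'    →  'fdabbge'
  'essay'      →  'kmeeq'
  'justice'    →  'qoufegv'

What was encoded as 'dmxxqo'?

Two steps: reverse the string, then apply a Caesar shift of +12.
Decoding dmxxqo: shift back: d−12=r, m−12=a, x−12=l, x−12=l, q−12=e, o−12=c → rallec; then reverse → cellar.

cellar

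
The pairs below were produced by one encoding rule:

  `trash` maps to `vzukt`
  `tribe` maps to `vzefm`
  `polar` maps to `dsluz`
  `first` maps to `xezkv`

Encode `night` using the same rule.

heitv

Treating letters as 0–25, the rule is x ↦ 11x + 20 (mod 26).
On night: n(13)→11·13+20≡7=h; i(8)→11·8+20≡4=e; g(6)→11·6+20≡8=i; h(7)→11·7+20≡19=t; t(19)→11·19+20≡21=v (all mod 26).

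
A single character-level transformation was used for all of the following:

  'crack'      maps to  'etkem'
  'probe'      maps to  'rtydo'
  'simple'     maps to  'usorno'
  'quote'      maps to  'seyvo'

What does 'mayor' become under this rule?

okayt

The shift depends on letter class: consonant c→e is +2, but vowel a→k is +10. Vowels shift forward by 10 and consonants shift forward by 2.
For mayor: m(cons)+2=o, a(vowel)+10=k, y(cons)+2=a, o(vowel)+10=y, r(cons)+2=t.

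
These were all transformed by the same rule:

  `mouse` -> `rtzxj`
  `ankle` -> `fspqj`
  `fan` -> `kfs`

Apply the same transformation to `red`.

wji

Compare letters: m→r is +5, o→t is +5, u→z is +5 — a constant shift. It's a constant shift of +5 (ROT5).
On red: r+5=w, e+5=j, d+5=i.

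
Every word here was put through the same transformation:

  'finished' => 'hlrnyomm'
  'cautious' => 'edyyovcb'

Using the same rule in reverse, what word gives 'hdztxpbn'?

favorite

In finished: f→h is +2, i→l is +3, n→r is +4, i→n is +5 — the shift increases by 1 each position. The shift increases by 1 at each position, starting from +2: 2, 3, 4, ….
Reversing it on hdztxpbn: h−2=f, d−3=a, z−4=v, t−5=o, x−6=r, p−7=i, b−8=t, n−9=e.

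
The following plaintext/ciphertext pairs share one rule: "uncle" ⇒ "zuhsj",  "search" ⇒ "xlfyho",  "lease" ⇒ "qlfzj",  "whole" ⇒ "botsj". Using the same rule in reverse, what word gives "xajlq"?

The shifts repeat in a cycle of length 2: positions 0,1,… shift by +5, +7, then the pattern repeats.
Undoing it on xajlq: x−5=s, a−7=t, j−5=e, l−7=e, q−5=l.

steel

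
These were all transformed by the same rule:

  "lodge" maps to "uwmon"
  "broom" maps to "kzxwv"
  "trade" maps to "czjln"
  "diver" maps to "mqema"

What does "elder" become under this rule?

Shifts by position in lodge: pos 0: l→u (+9), pos 1: o→w (+8), pos 2: d→m (+9), pos 3: g→o (+8) — repeating every 2. It's a Vigenère-style cipher with numeric key [9,8]: position i shifts by key[i mod 2].
Applying it to elder: e+9=n, l+8=t, d+9=m, e+8=m, r+9=a.

ntmma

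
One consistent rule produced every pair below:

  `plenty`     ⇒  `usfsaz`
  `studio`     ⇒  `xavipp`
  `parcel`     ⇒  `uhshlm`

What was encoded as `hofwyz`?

Shifts by position in plenty: pos 0: p→u (+5), pos 1: l→s (+7), pos 2: e→f (+1), pos 3: n→s (+5), pos 4: t→a (+7), pos 5: y→z (+1) — repeating every 3. A repeating key of period 3 is used — shifts +5, +7, +1 over and over.
Reversing it on hofwyz: h−5=c, o−7=h, f−1=e, w−5=r, y−7=r, z−1=y.

cherry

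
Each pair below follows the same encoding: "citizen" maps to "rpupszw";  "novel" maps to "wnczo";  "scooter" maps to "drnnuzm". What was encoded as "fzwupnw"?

Each letter's alphabet position (a=0..z=25) is mapped through 17·x+9 mod 26 — an affine cipher.
Reversing it on fzwupnw: f(5)→23·(5−9)≡12=m; z(25)→23·(25−9)≡4=e; w(22)→23·(22−9)≡13=n; u(20)→23·(20−9)≡19=t; p(15)→23·(15−9)≡8=i; n(13)→23·(13−9)≡14=o; w(22)→23·(22−9)≡13=n (all mod 26).

mention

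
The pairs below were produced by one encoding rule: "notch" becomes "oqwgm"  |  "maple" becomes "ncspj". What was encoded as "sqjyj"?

In notch: n→o is +1, o→q is +2, t→w is +3, c→g is +4 — the shift increases by 1 each position. The shift increases by 1 at each position, starting from +1: 1, 2, 3, ….
Decoding sqjyj: s−1=r, q−2=o, j−3=g, y−4=u, j−5=e.

rogue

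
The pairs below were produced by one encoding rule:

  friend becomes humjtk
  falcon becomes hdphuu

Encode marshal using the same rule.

In friend: f→h is +2, r→u is +3, i→m is +4, e→j is +5 — the shift increases by 1 each position. The shift increases by 1 at each position, starting from +2: 2, 3, 4, ….
For marshal: m+2=o, a+3=d, r+4=v, s+5=x, h+6=n, a+7=h, l+8=t.

odvxnht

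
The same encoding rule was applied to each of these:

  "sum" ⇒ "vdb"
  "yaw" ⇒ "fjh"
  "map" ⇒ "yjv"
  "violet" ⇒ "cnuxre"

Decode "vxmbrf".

The output letters match the input read backwards, each shifted +9: sum reversed is mus. The word is reversed, then every letter is shifted forward by 9.
Reversing it on vxmbrf: shift back: v−9=m, x−9=o, m−9=d, b−9=s, r−9=i, f−9=w → modsiw; then reverse → wisdom.

wisdom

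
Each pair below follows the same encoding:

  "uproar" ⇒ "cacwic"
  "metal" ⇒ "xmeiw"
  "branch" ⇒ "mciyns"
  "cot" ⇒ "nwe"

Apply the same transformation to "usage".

cdirm

The rule splits by letter class: vowels +8, consonants +11.
For usage: u(vowel)+8=c, s(cons)+11=d, a(vowel)+8=i, g(cons)+11=r, e(vowel)+8=m.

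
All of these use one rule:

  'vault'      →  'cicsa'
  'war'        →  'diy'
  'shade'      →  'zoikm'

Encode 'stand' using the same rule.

zaiuk

Two shifts are in play — +8 for a/e/i/o/u, +7 for every other letter.
On stand: s(cons)+7=z, t(cons)+7=a, a(vowel)+8=i, n(cons)+7=u, d(cons)+7=k.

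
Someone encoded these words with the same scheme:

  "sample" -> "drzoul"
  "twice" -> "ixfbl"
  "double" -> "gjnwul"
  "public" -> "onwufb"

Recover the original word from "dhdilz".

Each letter's alphabet position (a=0..z=25) is mapped through 5·x+17 mod 26 — an affine cipher.
Reversing it on dhdilz: d(3)→21·(3−17)≡18=s; h(7)→21·(7−17)≡24=y; d(3)→21·(3−17)≡18=s; i(8)→21·(8−17)≡19=t; l(11)→21·(11−17)≡4=e; z(25)→21·(25−17)≡12=m (all mod 26).

system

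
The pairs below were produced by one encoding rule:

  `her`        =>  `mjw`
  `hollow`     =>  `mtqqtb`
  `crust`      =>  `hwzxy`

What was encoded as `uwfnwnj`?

Compare letters: h→m is +5, e→j is +5, r→w is +5 — a constant shift. Each letter is shifted forward by 5 in the alphabet (a Caesar shift of +5).
Decoding uwfnwnj: u−5=p, w−5=r, f−5=a, n−5=i, w−5=r, n−5=i, j−5=e.

prairie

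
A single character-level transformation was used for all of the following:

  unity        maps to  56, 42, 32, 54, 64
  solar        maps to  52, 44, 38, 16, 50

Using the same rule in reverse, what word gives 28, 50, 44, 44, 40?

u(#21)→56 and n(#14)→42: differences scale by 2, so n = 2·pos + 14. With a=1..z=26, the number is 2·pos + 14.
Reversing it on 28, 50, 44, 44, 40: 28→(28−14)÷2=7=g, 50→(50−14)÷2=18=r, 44→(44−14)÷2=15=o, 44→(44−14)÷2=15=o, 40→(40−14)÷2=13=m.

groom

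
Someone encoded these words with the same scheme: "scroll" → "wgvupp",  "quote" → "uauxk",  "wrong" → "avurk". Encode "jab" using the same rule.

The shift depends on letter class: consonant s→w is +4, but vowel o→u is +6. Vowels shift forward by 6 and consonants shift forward by 4.
On jab: j(cons)+4=n, a(vowel)+6=g, b(cons)+4=f.

ngf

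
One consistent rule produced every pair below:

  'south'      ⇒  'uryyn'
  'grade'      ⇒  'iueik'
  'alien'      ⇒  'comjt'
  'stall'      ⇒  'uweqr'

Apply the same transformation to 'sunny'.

uxrse

The shift increases by 1 at each position, starting from +2: 2, 3, 4, ….
For sunny: s+2=u, u+3=x, n+4=r, n+5=s, y+6=e.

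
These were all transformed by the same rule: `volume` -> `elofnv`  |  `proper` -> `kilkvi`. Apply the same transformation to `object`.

lyqvxg

Each letter is replaced by its mirror in the alphabet: a↔z, b↔y, c↔x, and so on (the Atbash cipher).
For object: o↔l, b↔y, j↔q, e↔v, c↔x, t↔g.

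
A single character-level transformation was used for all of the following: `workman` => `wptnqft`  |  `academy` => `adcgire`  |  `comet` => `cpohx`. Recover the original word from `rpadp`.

Each letter shifts forward by its position index (0, 1, 2, …) — the shift grows by one for each successive letter.
Undoing it on rpadp: r−0=r, p−1=o, a−2=y, d−3=a, p−4=l.

royal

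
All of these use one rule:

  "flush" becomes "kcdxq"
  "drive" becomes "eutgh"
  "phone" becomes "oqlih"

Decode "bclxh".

close

f(5)→k(10) and l(11)→c(2) fit y≡3x+21 (mod 26); the inverse of 3 mod 26 is 9. Treating letters as 0–25, the rule is x ↦ 3x + 21 (mod 26).
Decoding bclxh: b(1)→9·(1−21)≡2=c; c(2)→9·(2−21)≡11=l; l(11)→9·(11−21)≡14=o; x(23)→9·(23−21)≡18=s; h(7)→9·(7−21)≡4=e (all mod 26).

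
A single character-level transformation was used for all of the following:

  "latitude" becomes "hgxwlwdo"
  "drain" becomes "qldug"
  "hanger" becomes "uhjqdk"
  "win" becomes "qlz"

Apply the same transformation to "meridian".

The output letters match the input read backwards, each shifted +3: latitude reversed is edutital. Two steps: reverse the string, then apply a Caesar shift of +3.
For meridian: reverse → naidirem; then shift: n+3=q, a+3=d, i+3=l, d+3=g, i+3=l, r+3=u, e+3=h, m+3=p.

qdlgluhp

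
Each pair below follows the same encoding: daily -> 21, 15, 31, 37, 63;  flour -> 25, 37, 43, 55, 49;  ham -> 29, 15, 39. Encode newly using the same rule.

41, 23, 59, 37, 63

d(#4)→21 and a(#1)→15: differences scale by 2, so n = 2·pos + 13. With a=1..z=26, the number is 2·pos + 13.
Applying it to newly: n=14→41, e=5→23, w=23→59, l=12→37, y=25→63.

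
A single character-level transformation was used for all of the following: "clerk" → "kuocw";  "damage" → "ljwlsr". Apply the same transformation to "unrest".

In clerk: c→k is +8, l→u is +9, e→o is +10, r→c is +11 — the shift increases by 1 each position. The shift increases by 1 at each position, starting from +8: 8, 9, 10, ….
On unrest: u+8=c, n+9=w, r+10=b, e+11=p, s+12=e, t+13=g.

cwbpeg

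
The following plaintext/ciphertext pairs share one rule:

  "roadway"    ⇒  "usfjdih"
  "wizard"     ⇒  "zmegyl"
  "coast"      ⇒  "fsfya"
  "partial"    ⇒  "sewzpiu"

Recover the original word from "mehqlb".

jacket

In roadway: r→u is +3, o→s is +4, a→f is +5, d→j is +6 — the shift increases by 1 each position. The shift increases by 1 at each position, starting from +3: 3, 4, 5, ….
Reversing it on mehqlb: m−3=j, e−4=a, h−5=c, q−6=k, l−7=e, b−8=t.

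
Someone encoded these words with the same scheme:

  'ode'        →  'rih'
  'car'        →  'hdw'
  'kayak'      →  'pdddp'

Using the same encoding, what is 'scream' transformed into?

xhwhdr

The shift depends on letter class: consonant d→i is +5, but vowel o→r is +3. Two shifts are in play — +3 for a/e/i/o/u, +5 for every other letter.
Applying it to scream: s(cons)+5=x, c(cons)+5=h, r(cons)+5=w, e(vowel)+3=h, a(vowel)+3=d, m(cons)+5=r.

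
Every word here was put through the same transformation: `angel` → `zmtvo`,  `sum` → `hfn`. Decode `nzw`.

mad

Each pair mirrors across the alphabet (a↔z, n↔m, g↔t): positions sum to 25. Each letter is replaced by its mirror in the alphabet: a↔z, b↔y, c↔x, and so on (the Atbash cipher).
Undoing it on nzw: n↔m, z↔a, w↔d.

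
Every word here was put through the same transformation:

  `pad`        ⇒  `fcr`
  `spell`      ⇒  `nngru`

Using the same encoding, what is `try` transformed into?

Read the word backwards and shift each letter +2.
On try: reverse → yrt; then shift: y+2=a, r+2=t, t+2=v.

atv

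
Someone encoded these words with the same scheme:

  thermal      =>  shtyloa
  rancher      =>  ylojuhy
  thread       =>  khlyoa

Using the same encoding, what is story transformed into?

fyvaz

Two steps: reverse the string, then apply a Caesar shift of +7.
For story: reverse → yrots; then shift: y+7=f, r+7=y, o+7=v, t+7=a, s+7=z.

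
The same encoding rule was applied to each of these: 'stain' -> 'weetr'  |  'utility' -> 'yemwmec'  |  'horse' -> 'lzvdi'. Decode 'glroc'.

Shifts by position in stain: pos 0: s→w (+4), pos 1: t→e (+11), pos 2: a→e (+4), pos 3: i→t (+11) — repeating every 2. A repeating key of period 2 is used — shifts +4, +11 over and over.
Undoing it on glroc: g−4=c, l−11=a, r−4=n, o−11=d, c−4=y.

candy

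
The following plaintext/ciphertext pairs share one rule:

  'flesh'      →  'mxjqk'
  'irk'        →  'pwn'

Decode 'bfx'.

saw

The output letters match the input read backwards, each shifted +5: flesh reversed is hself. Two steps: reverse the string, then apply a Caesar shift of +5.
Undoing it on bfx: shift back: b−5=w, f−5=a, x−5=s → was; then reverse → saw.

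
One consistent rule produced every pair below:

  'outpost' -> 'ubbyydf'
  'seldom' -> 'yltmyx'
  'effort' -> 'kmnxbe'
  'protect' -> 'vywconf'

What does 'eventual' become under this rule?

kcmwdfmy

In outpost: o→u is +6, u→b is +7, t→b is +8, p→y is +9 — the shift increases by 1 each position. Each letter shifts forward by (position + 6), i.e. 6, 7, 8, … — the shift grows by one for each successive letter.
For eventual: e+6=k, v+7=c, e+8=m, n+9=w, t+10=d, u+11=f, a+12=m, l+13=y.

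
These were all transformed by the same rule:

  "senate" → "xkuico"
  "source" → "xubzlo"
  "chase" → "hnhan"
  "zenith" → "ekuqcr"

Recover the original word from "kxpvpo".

fringe

In senate: s→x is +5, e→k is +6, n→u is +7, a→i is +8 — the shift increases by 1 each position. Each letter shifts forward by (position + 5), i.e. 5, 6, 7, … — the shift grows by one for each successive letter.
Decoding kxpvpo: k−5=f, x−6=r, p−7=i, v−8=n, p−9=g, o−10=e.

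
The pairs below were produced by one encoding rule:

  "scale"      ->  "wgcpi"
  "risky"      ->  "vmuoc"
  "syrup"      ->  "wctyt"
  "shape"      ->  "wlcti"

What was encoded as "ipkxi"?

elite

Shifts by position in scale: pos 0: s→w (+4), pos 1: c→g (+4), pos 2: a→c (+2), pos 3: l→p (+4), pos 4: e→i (+4) — repeating every 3. A repeating key of period 3 is used — shifts +4, +4, +2 over and over.
Decoding ipkxi: i−4=e, p−4=l, k−2=i, x−4=t, i−4=e.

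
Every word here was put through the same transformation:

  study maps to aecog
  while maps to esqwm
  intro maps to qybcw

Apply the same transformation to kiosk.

stwds

Shifts by position in study: pos 0: s→a (+8), pos 1: t→e (+11), pos 2: u→c (+8), pos 3: d→o (+11) — repeating every 2. The shifts repeat in a cycle of length 2: positions 0,1,… shift by +8, +11, then the pattern repeats.
On kiosk: k+8=s, i+11=t, o+8=w, s+11=d, k+8=s.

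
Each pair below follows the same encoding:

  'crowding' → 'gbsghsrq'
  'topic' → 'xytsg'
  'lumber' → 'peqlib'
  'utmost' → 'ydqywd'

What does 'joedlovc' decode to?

feathers

Shifts by position in crowding: pos 0: c→g (+4), pos 1: r→b (+10), pos 2: o→s (+4), pos 3: w→g (+10) — repeating every 2. A repeating key of period 2 is used — shifts +4, +10 over and over.
Reversing it on joedlovc: j−4=f, o−10=e, e−4=a, d−10=t, l−4=h, o−10=e, v−4=r, c−10=s.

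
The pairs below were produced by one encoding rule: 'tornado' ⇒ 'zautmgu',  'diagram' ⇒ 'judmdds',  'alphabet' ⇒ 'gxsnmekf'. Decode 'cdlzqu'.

writer

The shifts repeat in a cycle of length 3: positions 0,1,… shift by +6, +12, +3, then the pattern repeats.
Reversing it on cdlzqu: c−6=w, d−12=r, l−3=i, z−6=t, q−12=e, u−3=r.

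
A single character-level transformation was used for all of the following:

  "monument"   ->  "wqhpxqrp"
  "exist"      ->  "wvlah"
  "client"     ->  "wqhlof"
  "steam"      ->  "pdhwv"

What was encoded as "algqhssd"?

The output letters match the input read backwards, each shifted +3: monument reversed is tnemunom. Read the word backwards and shift each letter +3.
Reversing it on algqhssd: shift back: a−3=x, l−3=i, g−3=d, q−3=n, h−3=e, s−3=p, s−3=p, d−3=a → xidneppa; then reverse → appendix.

appendix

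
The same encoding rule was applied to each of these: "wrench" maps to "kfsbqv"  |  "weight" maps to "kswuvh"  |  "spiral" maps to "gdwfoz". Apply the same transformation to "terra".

hsffo

Compare letters: w→k is +14, r→f is +14, e→s is +14 — a constant shift. It's a constant shift of +14 (ROT14).
On terra: t+14=h, e+14=s, r+14=f, r+14=f, a+14=o.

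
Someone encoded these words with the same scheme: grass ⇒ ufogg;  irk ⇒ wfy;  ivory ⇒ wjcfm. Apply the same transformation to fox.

tcl

Compare letters: g→u is +14, r→f is +14, a→o is +14 — a constant shift. It's a constant shift of +14 (ROT14).
Applying it to fox: f+14=t, o+14=c, x+14=l.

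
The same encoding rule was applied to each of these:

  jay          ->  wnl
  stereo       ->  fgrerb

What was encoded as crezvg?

permit

It's a constant shift of +13 (ROT13).
Undoing it on crezvg: c−13=p, r−13=e, e−13=r, z−13=m, v−13=i, g−13=t.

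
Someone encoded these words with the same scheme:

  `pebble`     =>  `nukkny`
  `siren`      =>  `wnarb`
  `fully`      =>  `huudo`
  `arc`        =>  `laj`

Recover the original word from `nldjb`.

sauce

The output letters match the input read backwards, each shifted +9: pebble reversed is elbbep. The word is reversed, then every letter is shifted forward by 9.
Undoing it on nldjb: shift back: n−9=e, l−9=c, d−9=u, j−9=a, b−9=s → ecuas; then reverse → sauce.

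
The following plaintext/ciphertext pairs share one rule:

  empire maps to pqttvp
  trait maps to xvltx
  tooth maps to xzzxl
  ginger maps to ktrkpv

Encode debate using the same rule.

The shift depends on letter class: consonant m→q is +4, but vowel e→p is +11. The rule splits by letter class: vowels +11, consonants +4.
On debate: d(cons)+4=h, e(vowel)+11=p, b(cons)+4=f, a(vowel)+11=l, t(cons)+4=x, e(vowel)+11=p.

hpflxp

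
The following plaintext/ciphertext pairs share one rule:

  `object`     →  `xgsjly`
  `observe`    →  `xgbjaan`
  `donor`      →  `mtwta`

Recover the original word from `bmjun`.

Shifts by position in object: pos 0: o→x (+9), pos 1: b→g (+5), pos 2: j→s (+9), pos 3: e→j (+5) — repeating every 2. The shifts repeat in a cycle of length 2: positions 0,1,… shift by +9, +5, then the pattern repeats.
Reversing it on bmjun: b−9=s, m−5=h, j−9=a, u−5=p, n−9=e.

shape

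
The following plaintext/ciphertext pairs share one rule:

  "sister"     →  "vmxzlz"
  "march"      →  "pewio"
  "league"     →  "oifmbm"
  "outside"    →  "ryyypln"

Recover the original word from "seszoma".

panther

In sister: s→v is +3, i→m is +4, s→x is +5, t→z is +6 — the shift increases by 1 each position. Each letter shifts forward by (position + 3), i.e. 3, 4, 5, … — the shift grows by one for each successive letter.
Reversing it on seszoma: s−3=p, e−4=a, s−5=n, z−6=t, o−7=h, m−8=e, a−9=r.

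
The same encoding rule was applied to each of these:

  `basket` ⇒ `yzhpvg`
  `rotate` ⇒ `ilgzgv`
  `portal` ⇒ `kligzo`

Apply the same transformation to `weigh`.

Each pair mirrors across the alphabet (b↔y, a↔z, s↔h): positions sum to 25. Letters are reflected about the middle of the alphabet (position → 25−position): Atbash.
For weigh: w↔d, e↔v, i↔r, g↔t, h↔s.

dvrts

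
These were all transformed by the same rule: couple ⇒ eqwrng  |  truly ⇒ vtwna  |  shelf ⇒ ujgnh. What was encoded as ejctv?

Compare letters: c→e is +2, o→q is +2, u→w is +2 — a constant shift. Every letter moves 2 places later in the alphabet, wrapping around z→a.
Decoding ejctv: e−2=c, j−2=h, c−2=a, t−2=r, v−2=t.

chart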